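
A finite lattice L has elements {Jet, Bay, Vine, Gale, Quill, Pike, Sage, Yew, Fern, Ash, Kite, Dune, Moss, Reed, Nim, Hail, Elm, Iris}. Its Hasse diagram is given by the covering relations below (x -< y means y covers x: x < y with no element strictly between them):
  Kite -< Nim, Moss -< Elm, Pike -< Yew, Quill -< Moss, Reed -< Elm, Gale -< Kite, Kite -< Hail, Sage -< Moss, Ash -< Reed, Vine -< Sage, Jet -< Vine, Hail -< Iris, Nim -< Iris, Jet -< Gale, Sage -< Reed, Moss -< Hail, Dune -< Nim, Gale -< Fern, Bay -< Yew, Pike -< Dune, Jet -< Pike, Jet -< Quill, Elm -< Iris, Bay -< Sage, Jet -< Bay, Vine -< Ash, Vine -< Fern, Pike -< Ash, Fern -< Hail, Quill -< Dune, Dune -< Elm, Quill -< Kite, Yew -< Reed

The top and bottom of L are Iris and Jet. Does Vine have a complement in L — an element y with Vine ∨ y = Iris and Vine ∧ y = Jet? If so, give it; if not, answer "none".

Nim

Need y with Vine ∨ y = Iris and Vine ∧ y = Jet.
Checking each element gives: Nim.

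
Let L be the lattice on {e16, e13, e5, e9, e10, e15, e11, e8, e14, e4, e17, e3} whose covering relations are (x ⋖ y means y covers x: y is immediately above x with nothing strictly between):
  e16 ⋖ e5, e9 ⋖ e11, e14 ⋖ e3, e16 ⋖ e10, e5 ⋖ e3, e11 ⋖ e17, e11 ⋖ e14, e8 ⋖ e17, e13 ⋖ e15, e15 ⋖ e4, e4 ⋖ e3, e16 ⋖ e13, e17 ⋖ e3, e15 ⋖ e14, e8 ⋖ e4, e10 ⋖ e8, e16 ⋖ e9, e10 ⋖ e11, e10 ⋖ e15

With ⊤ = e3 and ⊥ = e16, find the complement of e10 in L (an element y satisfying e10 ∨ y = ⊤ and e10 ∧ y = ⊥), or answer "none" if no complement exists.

e5

Need y with e10 ∨ y = e3 and e10 ∧ y = e16.
Checking each element gives: e5.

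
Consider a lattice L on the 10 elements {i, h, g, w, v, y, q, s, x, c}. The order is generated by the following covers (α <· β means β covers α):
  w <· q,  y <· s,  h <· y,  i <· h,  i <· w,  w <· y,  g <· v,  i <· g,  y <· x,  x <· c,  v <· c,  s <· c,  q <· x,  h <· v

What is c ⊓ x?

x

Common lower bounds of {c, x}: h, i, q, w, x, y.
The greatest among these is x.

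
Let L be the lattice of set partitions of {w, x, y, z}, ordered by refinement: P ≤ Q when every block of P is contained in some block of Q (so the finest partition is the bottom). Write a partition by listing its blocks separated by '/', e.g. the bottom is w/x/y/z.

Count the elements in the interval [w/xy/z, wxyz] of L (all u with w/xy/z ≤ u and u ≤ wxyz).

5

The interval [w/xy/z, wxyz] = {w/xy/z, w/xyz, wxy/z, wxyz, wz/xy}, which has 5 elements.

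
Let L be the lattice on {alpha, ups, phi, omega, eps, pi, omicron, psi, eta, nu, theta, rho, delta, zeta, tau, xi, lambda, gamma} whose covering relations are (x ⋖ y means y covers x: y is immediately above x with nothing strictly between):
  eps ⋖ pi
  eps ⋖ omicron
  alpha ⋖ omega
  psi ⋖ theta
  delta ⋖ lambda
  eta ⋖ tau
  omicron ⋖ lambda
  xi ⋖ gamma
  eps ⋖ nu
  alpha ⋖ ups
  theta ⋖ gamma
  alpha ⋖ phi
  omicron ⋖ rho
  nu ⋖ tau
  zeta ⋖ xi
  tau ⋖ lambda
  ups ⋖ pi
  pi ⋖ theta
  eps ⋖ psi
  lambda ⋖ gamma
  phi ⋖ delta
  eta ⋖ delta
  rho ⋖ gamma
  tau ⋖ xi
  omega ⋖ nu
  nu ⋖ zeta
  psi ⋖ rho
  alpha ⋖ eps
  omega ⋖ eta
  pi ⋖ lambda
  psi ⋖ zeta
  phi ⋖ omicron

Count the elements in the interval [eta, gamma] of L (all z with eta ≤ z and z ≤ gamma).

The interval [eta, gamma] = {delta, eta, gamma, lambda, tau, xi}, which has 6 elements.

6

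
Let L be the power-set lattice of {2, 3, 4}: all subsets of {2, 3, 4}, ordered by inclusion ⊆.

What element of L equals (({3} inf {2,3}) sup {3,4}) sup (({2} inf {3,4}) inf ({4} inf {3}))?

{3,4}

{3} ∧ {2,3} = {3}
{3} ∨ {3,4} = {3,4}
{2} ∧ {3,4} = {}
{4} ∧ {3} = {}
{} ∧ {} = {}
{3,4} ∨ {} = {3,4}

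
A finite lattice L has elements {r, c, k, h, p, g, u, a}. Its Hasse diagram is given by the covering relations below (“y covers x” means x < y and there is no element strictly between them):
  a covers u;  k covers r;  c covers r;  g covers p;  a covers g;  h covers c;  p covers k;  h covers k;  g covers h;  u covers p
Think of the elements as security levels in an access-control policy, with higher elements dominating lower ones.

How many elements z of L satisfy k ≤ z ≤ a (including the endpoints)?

6

The interval [k, a] = {a, g, h, k, p, u}, which has 6 elements.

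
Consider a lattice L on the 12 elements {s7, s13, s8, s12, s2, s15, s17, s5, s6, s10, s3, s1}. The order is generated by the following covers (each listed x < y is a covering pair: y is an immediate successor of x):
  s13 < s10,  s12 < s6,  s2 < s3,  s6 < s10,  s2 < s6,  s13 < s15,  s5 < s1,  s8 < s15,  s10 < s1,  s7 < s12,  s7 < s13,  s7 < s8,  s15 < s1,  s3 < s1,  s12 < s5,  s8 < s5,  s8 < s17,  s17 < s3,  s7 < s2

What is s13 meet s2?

Common lower bounds of {s13, s2}: s7.
The greatest among these is s7.

s7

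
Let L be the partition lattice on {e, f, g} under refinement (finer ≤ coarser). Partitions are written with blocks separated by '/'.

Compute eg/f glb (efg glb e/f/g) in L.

efg ∧ e/f/g = e/f/g
eg/f ∧ e/f/g = e/f/g

e/f/g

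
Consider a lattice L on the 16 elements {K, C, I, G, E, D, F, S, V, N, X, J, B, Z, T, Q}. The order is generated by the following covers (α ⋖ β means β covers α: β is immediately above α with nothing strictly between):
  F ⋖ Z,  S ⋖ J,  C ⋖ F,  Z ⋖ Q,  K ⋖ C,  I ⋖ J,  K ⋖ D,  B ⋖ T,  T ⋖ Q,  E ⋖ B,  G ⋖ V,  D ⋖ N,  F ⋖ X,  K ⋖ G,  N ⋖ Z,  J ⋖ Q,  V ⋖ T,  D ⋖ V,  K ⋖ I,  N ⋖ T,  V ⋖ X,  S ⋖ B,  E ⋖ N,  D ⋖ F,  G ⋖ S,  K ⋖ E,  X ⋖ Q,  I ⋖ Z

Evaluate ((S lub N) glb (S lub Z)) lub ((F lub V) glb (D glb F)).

T

S ∨ N = T
S ∨ Z = Q
T ∧ Q = T
F ∨ V = X
D ∧ F = D
X ∧ D = D
T ∨ D = T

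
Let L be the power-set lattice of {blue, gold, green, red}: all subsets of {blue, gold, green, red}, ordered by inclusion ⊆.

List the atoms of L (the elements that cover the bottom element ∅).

{blue}, {gold}, {green}, {red}

The atoms are exactly the elements that cover ∅: {blue}, {gold}, {green}, {red}.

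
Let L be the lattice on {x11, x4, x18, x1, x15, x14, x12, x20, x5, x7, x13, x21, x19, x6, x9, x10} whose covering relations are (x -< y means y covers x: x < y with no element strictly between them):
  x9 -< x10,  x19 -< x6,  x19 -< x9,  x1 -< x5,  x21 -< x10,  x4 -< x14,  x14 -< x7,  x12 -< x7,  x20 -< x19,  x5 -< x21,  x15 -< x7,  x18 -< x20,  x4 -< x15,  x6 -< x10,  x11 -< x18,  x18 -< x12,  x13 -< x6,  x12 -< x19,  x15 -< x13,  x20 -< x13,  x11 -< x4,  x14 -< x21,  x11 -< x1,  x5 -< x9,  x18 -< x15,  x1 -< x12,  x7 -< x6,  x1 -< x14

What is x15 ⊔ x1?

x7

Common upper bounds of {x15, x1}: x10, x6, x7.
The least among these is x7.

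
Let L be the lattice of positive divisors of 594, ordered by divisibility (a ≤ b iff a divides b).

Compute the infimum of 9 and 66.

Common lower bounds of {9, 66}: 1, 3.
The greatest among these is 3.

3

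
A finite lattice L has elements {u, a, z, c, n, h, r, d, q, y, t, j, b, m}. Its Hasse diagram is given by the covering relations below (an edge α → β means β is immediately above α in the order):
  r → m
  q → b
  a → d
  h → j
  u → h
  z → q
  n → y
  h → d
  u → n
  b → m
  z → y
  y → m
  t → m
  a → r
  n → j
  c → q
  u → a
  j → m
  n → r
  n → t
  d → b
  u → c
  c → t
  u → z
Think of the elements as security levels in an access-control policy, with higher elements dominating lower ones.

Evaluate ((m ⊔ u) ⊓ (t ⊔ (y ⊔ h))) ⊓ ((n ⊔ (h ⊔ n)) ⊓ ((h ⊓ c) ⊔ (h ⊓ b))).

h

m ∨ u = m
y ∨ h = m
t ∨ m = m
m ∧ m = m
h ∨ n = j
n ∨ j = j
h ∧ c = u
h ∧ b = h
u ∨ h = h
j ∧ h = h
m ∧ h = h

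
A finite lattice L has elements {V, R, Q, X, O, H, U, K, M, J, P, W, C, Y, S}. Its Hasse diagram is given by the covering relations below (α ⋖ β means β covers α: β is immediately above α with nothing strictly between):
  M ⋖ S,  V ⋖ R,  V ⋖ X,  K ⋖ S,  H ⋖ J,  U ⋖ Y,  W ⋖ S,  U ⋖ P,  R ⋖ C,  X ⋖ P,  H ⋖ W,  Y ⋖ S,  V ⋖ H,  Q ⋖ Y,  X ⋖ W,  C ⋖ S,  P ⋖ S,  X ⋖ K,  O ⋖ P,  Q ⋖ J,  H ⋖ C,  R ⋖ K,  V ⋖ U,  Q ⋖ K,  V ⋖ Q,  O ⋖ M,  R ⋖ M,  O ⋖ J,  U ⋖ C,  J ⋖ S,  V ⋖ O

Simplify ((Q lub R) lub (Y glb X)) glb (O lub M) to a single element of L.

R

Q ∨ R = K
Y ∧ X = V
K ∨ V = K
O ∨ M = M
K ∧ M = R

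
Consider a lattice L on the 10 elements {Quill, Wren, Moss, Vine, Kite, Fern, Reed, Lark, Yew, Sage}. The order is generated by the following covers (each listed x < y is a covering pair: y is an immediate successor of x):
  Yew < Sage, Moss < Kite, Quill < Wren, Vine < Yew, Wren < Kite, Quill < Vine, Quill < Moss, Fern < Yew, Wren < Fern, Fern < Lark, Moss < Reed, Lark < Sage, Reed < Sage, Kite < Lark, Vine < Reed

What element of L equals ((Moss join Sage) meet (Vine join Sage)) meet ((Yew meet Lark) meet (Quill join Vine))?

Quill

Moss ∨ Sage = Sage
Vine ∨ Sage = Sage
Sage ∧ Sage = Sage
Yew ∧ Lark = Fern
Quill ∨ Vine = Vine
Fern ∧ Vine = Quill
Sage ∧ Quill = Quill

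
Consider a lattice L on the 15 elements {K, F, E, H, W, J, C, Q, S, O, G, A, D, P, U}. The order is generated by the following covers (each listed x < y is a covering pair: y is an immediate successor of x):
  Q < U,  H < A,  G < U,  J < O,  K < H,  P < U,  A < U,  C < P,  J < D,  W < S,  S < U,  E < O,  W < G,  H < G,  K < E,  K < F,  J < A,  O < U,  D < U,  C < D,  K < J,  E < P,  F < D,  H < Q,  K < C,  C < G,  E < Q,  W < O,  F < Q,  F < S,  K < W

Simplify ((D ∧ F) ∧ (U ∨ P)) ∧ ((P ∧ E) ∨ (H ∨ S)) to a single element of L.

F

D ∧ F = F
U ∨ P = U
F ∧ U = F
P ∧ E = E
H ∨ S = U
E ∨ U = U
F ∧ U = F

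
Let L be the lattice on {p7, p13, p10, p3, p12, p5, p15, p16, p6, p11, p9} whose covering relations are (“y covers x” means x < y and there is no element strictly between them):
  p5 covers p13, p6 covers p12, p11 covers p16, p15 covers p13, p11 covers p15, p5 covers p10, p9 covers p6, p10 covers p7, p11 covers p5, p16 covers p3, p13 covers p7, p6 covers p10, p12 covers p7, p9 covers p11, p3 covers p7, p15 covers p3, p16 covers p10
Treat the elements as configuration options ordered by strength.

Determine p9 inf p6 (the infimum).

Common lower bounds of {p9, p6}: p10, p12, p6, p7.
The greatest among these is p6.

p6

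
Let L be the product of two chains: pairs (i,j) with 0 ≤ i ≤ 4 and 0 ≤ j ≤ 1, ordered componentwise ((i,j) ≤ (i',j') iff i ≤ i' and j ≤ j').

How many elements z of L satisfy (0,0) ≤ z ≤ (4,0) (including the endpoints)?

The interval [(0,0), (4,0)] = {(0,0), (1,0), (2,0), (3,0), (4,0)}, which has 5 elements.

5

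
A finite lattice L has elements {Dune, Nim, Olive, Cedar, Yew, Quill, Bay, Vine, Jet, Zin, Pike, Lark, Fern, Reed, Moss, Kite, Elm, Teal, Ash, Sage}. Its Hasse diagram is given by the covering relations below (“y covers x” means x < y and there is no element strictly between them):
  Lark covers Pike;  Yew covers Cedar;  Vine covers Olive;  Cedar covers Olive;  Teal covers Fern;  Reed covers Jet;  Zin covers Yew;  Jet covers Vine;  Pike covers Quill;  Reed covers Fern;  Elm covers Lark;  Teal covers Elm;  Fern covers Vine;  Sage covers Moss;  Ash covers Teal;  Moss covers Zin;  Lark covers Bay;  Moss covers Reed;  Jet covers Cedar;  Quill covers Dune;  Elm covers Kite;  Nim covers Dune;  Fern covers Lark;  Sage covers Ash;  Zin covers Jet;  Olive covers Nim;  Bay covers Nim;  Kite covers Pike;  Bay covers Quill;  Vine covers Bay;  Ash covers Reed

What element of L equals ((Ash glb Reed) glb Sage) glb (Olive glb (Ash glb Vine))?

Ash ∧ Reed = Reed
Reed ∧ Sage = Reed
Ash ∧ Vine = Vine
Olive ∧ Vine = Olive
Reed ∧ Olive = Olive

Olive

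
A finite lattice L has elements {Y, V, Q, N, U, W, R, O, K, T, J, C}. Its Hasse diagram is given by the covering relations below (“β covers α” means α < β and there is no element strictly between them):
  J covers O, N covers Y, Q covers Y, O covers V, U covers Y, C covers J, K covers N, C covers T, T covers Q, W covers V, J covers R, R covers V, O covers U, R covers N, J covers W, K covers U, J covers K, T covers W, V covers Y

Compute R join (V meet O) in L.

R

V ∧ O = V
R ∨ V = R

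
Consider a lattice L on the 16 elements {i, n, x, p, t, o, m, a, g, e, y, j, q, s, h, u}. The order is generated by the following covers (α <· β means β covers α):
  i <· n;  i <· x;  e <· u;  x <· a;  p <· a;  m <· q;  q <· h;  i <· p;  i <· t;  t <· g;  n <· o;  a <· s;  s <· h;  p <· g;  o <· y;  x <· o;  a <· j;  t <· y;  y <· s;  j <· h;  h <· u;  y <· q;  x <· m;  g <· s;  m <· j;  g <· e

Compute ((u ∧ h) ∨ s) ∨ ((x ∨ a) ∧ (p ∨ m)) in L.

u ∧ h = h
h ∨ s = h
x ∨ a = a
p ∨ m = j
a ∧ j = a
h ∨ a = h

h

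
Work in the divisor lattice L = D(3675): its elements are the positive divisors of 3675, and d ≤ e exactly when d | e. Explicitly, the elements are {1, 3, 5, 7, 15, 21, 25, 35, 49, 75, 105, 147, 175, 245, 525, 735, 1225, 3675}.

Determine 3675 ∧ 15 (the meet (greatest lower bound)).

15

In the divisibility order, the meet is the greatest common divisor: gcd(3675, 15) = 15.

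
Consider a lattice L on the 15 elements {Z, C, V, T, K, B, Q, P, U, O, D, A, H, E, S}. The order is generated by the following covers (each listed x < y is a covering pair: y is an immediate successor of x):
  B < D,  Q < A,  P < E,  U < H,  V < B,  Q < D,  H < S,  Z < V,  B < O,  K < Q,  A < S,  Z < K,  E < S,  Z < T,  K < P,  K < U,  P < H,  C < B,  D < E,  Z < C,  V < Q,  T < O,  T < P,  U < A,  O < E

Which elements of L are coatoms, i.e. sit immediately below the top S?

The coatoms are exactly the elements covered by S: A, E, H.

A, E, H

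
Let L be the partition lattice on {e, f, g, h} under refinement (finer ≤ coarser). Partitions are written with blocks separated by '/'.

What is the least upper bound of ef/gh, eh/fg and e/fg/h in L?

efgh

Common upper bounds of {ef/gh, eh/fg, e/fg/h}: efgh.
The least among these is efgh.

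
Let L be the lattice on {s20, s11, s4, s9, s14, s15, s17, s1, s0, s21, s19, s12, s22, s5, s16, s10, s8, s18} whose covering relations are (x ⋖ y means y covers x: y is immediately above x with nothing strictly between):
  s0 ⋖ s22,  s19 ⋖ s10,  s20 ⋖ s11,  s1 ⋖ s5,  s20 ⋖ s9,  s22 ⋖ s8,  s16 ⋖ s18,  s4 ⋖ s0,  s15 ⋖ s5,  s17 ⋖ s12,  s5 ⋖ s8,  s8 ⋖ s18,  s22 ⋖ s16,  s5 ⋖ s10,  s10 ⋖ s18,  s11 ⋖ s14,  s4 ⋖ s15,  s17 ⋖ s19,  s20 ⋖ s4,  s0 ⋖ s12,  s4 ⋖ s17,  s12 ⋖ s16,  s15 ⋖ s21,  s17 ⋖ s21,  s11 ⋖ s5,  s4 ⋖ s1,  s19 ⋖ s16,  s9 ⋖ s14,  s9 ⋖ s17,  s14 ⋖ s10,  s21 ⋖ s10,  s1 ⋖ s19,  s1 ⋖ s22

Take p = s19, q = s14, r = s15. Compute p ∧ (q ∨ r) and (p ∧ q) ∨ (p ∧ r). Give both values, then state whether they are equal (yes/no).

s19; s17; no

q ∨ r = s10, so p ∧ (q ∨ r) = s19 ∧ s10 = s19.
p ∧ q = s9 and p ∧ r = s4, so (p ∧ q) ∨ (p ∧ r) = s9 ∨ s4 = s17.
Equal: no.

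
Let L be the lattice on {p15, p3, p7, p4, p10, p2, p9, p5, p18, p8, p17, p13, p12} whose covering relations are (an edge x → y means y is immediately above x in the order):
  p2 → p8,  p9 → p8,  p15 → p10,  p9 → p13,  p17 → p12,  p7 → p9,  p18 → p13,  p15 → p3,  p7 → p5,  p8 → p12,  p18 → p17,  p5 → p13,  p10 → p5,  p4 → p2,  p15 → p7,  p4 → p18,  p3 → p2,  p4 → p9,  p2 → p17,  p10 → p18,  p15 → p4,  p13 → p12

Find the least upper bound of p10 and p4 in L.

Common upper bounds of {p10, p4}: p12, p13, p17, p18.
The least among these is p18.

p18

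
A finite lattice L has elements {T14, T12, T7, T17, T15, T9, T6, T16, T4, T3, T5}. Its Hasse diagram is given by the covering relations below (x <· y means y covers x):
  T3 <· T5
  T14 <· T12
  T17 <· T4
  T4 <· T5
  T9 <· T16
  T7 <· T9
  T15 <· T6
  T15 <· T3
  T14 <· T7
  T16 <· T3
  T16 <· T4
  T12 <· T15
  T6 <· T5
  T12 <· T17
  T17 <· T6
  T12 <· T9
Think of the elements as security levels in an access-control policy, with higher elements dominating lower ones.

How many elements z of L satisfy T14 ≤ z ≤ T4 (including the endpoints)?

7

The interval [T14, T4] = {T12, T14, T16, T17, T4, T7, T9}, which has 7 elements.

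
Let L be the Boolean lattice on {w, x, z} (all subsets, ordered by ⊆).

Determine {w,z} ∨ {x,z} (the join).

{w,x,z}

Under ⊆, join is union: {w,z} ∪ {x,z} = {w,x,z}.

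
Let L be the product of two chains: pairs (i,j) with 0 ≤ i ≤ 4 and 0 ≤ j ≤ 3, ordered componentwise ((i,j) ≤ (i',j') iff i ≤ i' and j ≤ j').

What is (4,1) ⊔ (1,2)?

Common upper bounds of {(4,1), (1,2)}: (4,2), (4,3).
The least among these is (4,2).

(4,2)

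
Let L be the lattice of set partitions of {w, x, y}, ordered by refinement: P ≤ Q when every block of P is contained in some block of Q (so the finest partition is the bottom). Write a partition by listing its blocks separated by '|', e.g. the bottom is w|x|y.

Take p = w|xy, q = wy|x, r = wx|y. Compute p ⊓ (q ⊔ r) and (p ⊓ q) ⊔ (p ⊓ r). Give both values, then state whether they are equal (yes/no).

w|xy; w|x|y; no

q ⊔ r = wxy, so p ⊓ (q ⊔ r) = w|xy ⊓ wxy = w|xy.
p ⊓ q = w|x|y and p ⊓ r = w|x|y, so (p ⊓ q) ⊔ (p ⊓ r) = w|x|y ⊔ w|x|y = w|x|y.
Equal: no.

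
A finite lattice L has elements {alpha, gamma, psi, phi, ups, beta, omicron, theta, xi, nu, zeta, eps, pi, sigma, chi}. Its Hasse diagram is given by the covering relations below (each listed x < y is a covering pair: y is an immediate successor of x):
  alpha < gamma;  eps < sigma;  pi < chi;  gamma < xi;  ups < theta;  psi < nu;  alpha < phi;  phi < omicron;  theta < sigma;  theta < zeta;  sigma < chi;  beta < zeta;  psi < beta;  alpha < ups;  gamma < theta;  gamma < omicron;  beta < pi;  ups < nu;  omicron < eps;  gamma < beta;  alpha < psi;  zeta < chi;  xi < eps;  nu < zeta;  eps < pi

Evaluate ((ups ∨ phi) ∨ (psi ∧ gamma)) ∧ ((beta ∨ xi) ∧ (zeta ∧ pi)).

gamma

ups ∨ phi = sigma
psi ∧ gamma = alpha
sigma ∨ alpha = sigma
beta ∨ xi = pi
zeta ∧ pi = beta
pi ∧ beta = beta
sigma ∧ beta = gamma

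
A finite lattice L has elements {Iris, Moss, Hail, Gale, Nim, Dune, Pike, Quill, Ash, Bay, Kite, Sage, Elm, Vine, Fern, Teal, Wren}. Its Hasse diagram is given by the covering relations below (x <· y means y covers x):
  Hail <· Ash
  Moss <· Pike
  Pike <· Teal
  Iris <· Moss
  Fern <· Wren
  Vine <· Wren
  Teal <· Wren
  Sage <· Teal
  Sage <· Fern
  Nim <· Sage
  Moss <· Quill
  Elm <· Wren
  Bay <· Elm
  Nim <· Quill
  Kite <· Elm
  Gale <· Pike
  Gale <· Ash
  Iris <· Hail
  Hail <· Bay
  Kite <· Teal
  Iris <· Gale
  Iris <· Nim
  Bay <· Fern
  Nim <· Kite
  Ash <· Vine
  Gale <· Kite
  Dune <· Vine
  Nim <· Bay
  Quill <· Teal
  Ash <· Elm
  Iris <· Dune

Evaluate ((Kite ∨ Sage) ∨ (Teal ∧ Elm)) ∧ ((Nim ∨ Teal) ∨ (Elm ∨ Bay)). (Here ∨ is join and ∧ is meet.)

Kite ∨ Sage = Teal
Teal ∧ Elm = Kite
Teal ∨ Kite = Teal
Nim ∨ Teal = Teal
Elm ∨ Bay = Elm
Teal ∨ Elm = Wren
Teal ∧ Wren = Teal

Teal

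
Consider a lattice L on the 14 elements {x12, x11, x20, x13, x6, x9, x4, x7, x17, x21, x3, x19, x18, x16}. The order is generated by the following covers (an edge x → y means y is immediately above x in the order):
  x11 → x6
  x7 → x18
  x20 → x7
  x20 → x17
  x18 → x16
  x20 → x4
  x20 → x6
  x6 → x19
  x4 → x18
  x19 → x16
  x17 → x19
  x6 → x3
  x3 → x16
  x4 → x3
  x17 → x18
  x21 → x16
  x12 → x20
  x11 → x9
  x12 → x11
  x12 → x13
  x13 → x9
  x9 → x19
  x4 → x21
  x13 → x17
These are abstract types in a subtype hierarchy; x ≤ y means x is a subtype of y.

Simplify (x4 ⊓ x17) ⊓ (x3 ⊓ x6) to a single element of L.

x4 ∧ x17 = x20
x3 ∧ x6 = x6
x20 ∧ x6 = x20

x20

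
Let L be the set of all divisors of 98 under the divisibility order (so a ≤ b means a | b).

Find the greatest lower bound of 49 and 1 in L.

In the divisibility order, the meet is the greatest common divisor: gcd(49, 1) = 1.

1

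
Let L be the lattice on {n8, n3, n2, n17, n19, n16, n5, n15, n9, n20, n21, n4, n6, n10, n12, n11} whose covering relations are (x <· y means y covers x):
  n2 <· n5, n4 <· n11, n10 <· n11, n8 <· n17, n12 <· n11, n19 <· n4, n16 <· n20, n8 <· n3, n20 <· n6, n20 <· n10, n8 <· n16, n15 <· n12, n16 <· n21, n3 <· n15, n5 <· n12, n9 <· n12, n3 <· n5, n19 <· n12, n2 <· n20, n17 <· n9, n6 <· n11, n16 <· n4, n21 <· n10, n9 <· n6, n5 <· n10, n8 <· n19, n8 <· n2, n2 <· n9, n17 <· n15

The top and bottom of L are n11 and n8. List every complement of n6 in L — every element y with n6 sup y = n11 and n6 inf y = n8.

n19, n3

Need y with n6 ∨ y = n11 and n6 ∧ y = n8.
Checking each element gives: n19, n3.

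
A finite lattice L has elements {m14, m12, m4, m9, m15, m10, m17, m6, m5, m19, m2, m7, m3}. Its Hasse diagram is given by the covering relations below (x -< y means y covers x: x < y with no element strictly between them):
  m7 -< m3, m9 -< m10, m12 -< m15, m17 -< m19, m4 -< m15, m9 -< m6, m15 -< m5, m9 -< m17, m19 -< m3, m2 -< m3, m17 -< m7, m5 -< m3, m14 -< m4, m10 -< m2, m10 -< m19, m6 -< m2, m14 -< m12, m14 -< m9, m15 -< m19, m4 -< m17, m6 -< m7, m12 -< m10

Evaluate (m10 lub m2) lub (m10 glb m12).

m2

m10 ∨ m2 = m2
m10 ∧ m12 = m12
m2 ∨ m12 = m2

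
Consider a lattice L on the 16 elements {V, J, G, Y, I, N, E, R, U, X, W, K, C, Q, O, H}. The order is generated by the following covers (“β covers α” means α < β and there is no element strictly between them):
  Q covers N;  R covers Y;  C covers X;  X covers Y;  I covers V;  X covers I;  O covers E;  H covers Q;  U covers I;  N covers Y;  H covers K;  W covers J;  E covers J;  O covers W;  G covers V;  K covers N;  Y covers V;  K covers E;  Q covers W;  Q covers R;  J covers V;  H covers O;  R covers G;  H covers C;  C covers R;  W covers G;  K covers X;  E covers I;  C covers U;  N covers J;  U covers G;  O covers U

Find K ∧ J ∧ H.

Common lower bounds of {K, J, H}: J, V.
The greatest among these is J.

J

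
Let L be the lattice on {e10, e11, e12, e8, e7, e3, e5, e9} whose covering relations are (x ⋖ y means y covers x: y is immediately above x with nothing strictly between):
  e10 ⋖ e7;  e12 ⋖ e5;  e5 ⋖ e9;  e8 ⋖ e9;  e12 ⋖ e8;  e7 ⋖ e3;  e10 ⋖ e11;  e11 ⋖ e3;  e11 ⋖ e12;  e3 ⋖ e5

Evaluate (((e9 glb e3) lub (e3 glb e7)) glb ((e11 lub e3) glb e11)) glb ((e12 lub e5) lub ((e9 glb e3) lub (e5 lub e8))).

e11

e9 ∧ e3 = e3
e3 ∧ e7 = e7
e3 ∨ e7 = e3
e11 ∨ e3 = e3
e3 ∧ e11 = e11
e3 ∧ e11 = e11
e12 ∨ e5 = e5
e9 ∧ e3 = e3
e5 ∨ e8 = e9
e3 ∨ e9 = e9
e5 ∨ e9 = e9
e11 ∧ e9 = e11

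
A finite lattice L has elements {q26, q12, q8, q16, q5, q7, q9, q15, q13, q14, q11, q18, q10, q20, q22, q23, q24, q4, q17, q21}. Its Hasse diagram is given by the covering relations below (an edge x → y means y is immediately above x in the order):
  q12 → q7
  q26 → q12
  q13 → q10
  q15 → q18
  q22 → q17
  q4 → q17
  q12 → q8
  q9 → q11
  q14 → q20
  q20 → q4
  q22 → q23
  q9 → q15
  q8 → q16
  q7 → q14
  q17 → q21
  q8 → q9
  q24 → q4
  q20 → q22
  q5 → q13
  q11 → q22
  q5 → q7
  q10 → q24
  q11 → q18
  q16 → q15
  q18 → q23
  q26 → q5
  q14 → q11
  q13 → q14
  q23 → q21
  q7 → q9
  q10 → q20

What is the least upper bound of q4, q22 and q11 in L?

q17

Common upper bounds of {q4, q22, q11}: q17, q21.
The least among these is q17.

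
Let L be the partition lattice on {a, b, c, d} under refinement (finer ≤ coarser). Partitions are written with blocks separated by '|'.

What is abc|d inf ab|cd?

Common lower bounds of {abc|d, ab|cd}: ab|c|d, a|b|c|d.
The greatest among these is ab|c|d.

ab|c|d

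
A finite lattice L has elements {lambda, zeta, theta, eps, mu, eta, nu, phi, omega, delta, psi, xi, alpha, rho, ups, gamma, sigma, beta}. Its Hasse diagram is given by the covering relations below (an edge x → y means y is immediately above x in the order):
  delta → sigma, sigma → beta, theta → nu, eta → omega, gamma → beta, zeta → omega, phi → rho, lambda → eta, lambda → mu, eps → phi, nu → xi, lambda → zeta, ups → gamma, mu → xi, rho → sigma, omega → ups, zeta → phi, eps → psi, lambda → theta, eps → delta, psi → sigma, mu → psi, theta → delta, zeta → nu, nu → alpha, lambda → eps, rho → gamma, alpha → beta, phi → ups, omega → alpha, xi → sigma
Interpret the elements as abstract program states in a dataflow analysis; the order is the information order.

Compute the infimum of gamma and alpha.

omega

Common lower bounds of {gamma, alpha}: eta, lambda, omega, zeta.
The greatest among these is omega.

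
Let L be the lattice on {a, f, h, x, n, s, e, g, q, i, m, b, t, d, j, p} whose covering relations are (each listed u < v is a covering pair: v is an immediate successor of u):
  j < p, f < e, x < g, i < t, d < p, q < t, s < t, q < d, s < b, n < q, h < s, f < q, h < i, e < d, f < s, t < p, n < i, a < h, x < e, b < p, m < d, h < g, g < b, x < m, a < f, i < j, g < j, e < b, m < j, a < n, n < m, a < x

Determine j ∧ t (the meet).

i

Common lower bounds of {j, t}: a, h, i, n.
The greatest among these is i.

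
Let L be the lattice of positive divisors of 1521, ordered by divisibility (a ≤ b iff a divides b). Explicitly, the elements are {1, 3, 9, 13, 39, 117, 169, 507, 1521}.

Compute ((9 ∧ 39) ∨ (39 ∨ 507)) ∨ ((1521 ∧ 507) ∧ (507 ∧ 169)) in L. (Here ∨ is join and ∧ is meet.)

507

9 ∧ 39 = 3
39 ∨ 507 = 507
3 ∨ 507 = 507
1521 ∧ 507 = 507
507 ∧ 169 = 169
507 ∧ 169 = 169
507 ∨ 169 = 507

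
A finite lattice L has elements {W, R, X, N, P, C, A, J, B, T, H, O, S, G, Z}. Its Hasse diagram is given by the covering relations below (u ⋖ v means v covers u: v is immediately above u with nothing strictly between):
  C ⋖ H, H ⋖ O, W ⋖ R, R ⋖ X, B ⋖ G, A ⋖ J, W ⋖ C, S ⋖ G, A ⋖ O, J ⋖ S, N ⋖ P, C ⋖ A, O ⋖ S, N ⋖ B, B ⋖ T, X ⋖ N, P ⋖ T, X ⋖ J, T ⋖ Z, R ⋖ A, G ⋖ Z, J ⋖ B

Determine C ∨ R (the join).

Common upper bounds of {C, R}: A, B, G, J, O, S, T, Z.
The least among these is A.

A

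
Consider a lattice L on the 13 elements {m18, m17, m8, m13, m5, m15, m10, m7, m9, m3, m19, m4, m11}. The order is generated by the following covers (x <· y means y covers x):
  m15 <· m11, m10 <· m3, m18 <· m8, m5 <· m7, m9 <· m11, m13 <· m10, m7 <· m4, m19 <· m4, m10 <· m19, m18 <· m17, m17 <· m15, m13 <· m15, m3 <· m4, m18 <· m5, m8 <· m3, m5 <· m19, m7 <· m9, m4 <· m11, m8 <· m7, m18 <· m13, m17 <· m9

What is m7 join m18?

Common upper bounds of {m7, m18}: m11, m4, m7, m9.
The least among these is m7.

m7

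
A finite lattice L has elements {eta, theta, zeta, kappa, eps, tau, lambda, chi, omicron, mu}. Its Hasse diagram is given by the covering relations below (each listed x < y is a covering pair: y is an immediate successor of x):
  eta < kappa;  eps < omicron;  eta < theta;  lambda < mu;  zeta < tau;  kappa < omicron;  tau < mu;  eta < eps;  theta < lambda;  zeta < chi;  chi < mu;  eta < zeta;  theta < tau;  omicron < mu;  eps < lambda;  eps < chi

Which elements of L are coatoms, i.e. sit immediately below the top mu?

chi, lambda, omicron, tau

The coatoms are exactly the elements covered by mu: chi, lambda, omicron, tau.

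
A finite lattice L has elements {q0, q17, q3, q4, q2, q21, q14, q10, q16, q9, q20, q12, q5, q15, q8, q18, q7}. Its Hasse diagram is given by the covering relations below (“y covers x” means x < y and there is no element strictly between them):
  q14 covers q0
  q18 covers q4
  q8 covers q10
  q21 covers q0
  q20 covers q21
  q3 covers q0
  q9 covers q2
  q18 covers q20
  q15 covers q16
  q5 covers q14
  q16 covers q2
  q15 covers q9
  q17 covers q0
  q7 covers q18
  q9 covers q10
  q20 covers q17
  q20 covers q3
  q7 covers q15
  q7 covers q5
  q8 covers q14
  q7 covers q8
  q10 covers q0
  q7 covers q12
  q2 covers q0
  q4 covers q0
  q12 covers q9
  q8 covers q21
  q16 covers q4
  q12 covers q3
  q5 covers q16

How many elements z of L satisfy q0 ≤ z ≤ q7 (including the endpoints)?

The interval [q0, q7] = {q0, q10, q12, q14, q15, q16, q17, q18, q2, q20, q21, q3, q4, q5, q7, q8, q9}, which has 17 elements.

17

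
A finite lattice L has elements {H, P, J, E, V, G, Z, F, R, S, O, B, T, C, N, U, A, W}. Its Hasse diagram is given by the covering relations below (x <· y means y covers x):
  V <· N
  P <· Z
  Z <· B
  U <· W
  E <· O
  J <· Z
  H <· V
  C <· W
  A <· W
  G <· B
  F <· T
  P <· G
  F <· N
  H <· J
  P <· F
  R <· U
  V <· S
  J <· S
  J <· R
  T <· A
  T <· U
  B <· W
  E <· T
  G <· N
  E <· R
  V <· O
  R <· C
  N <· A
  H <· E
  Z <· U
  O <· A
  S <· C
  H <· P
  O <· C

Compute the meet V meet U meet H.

H

Common lower bounds of {V, U, H}: H.
The greatest among these is H.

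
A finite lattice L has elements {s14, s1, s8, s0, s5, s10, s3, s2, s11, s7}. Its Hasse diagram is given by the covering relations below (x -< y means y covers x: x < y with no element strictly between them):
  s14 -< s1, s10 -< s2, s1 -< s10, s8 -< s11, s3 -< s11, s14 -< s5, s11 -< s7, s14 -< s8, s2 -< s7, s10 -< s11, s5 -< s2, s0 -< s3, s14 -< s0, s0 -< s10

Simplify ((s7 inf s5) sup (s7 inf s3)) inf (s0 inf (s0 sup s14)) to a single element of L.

s7 ∧ s5 = s5
s7 ∧ s3 = s3
s5 ∨ s3 = s7
s0 ∨ s14 = s0
s0 ∧ s0 = s0
s7 ∧ s0 = s0

s0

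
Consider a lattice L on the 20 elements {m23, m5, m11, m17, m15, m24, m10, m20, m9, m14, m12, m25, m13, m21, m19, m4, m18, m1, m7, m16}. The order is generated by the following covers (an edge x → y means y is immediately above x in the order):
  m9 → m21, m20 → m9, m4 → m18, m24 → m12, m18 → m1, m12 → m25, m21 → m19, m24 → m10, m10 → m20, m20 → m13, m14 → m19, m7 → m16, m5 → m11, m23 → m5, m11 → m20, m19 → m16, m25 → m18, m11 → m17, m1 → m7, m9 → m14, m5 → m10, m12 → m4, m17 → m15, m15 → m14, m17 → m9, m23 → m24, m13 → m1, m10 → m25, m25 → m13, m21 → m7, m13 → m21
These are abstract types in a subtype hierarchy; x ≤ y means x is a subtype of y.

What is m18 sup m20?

m1

Common upper bounds of {m18, m20}: m1, m16, m7.
The least among these is m1.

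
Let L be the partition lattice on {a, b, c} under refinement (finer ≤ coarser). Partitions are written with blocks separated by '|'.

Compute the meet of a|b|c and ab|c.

a|b|c

Common lower bounds of {a|b|c, ab|c}: a|b|c.
The greatest among these is a|b|c.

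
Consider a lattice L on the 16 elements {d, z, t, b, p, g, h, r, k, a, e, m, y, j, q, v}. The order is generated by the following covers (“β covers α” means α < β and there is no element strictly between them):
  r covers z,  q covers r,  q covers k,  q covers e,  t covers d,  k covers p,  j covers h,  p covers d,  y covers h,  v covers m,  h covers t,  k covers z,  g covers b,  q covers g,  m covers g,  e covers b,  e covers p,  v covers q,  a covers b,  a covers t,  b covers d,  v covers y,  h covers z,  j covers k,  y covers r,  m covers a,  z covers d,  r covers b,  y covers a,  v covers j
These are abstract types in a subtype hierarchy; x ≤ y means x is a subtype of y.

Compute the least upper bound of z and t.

Common upper bounds of {z, t}: h, j, v, y.
The least among these is h.

h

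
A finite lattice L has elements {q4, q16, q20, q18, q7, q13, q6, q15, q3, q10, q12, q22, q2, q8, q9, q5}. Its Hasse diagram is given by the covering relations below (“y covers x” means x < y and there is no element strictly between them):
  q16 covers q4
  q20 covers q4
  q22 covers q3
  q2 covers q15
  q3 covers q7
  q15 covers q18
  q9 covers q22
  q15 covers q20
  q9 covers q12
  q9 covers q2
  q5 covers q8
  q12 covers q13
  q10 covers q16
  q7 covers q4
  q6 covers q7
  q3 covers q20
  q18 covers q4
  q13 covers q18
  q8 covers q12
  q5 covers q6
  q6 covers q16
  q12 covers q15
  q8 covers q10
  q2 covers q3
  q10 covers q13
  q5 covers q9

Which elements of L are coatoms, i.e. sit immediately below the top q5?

The coatoms are exactly the elements covered by q5: q6, q8, q9.

q6, q8, q9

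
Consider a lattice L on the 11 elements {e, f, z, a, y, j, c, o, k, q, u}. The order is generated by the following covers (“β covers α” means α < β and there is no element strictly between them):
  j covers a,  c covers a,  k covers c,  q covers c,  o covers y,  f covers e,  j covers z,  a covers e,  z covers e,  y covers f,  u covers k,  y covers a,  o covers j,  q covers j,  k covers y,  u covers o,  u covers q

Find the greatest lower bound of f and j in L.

e

Common lower bounds of {f, j}: e.
The greatest among these is e.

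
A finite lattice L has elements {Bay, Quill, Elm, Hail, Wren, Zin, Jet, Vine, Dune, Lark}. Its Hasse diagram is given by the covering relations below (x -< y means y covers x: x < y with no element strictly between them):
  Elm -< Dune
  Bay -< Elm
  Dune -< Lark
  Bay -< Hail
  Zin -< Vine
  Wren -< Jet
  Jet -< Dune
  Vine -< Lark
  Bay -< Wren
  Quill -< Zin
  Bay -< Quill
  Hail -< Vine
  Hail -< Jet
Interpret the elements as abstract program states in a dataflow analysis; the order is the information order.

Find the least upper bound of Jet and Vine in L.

Common upper bounds of {Jet, Vine}: Lark.
The least among these is Lark.

Lark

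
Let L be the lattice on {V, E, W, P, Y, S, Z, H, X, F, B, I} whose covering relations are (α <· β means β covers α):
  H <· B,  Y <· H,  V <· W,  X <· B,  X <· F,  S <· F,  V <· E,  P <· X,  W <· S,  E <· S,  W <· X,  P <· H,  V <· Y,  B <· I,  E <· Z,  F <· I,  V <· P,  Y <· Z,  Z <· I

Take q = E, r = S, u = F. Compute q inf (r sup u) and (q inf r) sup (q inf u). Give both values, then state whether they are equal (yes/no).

E; E; yes

r sup u = F, so q inf (r sup u) = E inf F = E.
q inf r = E and q inf u = E, so (q inf r) sup (q inf u) = E sup E = E.
Equal: yes.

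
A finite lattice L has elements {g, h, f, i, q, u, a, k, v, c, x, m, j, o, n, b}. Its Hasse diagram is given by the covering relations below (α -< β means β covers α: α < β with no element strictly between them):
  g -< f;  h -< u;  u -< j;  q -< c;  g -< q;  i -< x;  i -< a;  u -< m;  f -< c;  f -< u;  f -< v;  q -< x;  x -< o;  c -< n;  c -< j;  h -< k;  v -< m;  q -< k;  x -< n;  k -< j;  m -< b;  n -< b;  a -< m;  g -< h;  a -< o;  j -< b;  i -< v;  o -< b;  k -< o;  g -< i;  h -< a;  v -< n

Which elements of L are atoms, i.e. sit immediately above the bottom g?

f, h, i, q

The atoms are exactly the elements that cover g: f, h, i, q.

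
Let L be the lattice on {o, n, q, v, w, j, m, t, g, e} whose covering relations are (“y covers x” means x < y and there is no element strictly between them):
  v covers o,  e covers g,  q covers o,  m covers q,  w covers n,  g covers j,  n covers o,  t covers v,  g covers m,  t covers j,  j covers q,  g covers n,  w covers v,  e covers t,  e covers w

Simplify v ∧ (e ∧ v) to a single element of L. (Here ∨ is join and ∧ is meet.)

e ∧ v = v
v ∧ v = v

v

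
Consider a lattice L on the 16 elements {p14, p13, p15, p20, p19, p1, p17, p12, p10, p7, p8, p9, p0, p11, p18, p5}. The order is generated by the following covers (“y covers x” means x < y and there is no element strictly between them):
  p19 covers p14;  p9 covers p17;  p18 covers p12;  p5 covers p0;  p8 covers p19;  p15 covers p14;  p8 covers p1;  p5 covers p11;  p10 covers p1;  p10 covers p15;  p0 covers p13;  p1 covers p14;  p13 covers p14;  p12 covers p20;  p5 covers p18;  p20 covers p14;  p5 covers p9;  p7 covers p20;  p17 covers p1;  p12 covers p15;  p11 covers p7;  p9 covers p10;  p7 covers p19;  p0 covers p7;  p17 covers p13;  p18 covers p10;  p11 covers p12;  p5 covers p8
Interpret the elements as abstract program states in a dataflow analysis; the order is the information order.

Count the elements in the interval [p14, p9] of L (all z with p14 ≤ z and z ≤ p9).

7

The interval [p14, p9] = {p1, p10, p13, p14, p15, p17, p9}, which has 7 elements.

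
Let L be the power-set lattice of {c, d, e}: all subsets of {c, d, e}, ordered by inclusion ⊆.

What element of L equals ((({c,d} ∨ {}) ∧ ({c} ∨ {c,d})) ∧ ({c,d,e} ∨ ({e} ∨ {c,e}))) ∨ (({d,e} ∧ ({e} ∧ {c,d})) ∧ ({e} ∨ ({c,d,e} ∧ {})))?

{c,d} ∨ {} = {c,d}
{c} ∨ {c,d} = {c,d}
{c,d} ∧ {c,d} = {c,d}
{e} ∨ {c,e} = {c,e}
{c,d,e} ∨ {c,e} = {c,d,e}
{c,d} ∧ {c,d,e} = {c,d}
{e} ∧ {c,d} = {}
{d,e} ∧ {} = {}
{c,d,e} ∧ {} = {}
{e} ∨ {} = {e}
{} ∧ {e} = {}
{c,d} ∨ {} = {c,d}

{c,d}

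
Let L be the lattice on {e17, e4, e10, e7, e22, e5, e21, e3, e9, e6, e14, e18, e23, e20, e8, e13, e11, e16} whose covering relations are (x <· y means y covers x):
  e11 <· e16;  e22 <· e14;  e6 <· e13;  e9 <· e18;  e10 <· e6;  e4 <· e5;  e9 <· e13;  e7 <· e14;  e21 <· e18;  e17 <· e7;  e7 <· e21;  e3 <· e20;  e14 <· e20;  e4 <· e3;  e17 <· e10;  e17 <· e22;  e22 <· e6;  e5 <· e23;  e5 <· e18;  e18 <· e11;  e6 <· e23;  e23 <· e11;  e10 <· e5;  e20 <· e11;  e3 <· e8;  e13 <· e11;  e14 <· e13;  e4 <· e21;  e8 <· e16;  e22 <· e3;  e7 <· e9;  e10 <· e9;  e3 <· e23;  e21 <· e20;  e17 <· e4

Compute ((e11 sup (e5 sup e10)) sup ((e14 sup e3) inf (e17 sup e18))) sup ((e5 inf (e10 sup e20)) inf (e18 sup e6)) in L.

e5 ∨ e10 = e5
e11 ∨ e5 = e11
e14 ∨ e3 = e20
e17 ∨ e18 = e18
e20 ∧ e18 = e21
e11 ∨ e21 = e11
e10 ∨ e20 = e11
e5 ∧ e11 = e5
e18 ∨ e6 = e11
e5 ∧ e11 = e5
e11 ∨ e5 = e11

e11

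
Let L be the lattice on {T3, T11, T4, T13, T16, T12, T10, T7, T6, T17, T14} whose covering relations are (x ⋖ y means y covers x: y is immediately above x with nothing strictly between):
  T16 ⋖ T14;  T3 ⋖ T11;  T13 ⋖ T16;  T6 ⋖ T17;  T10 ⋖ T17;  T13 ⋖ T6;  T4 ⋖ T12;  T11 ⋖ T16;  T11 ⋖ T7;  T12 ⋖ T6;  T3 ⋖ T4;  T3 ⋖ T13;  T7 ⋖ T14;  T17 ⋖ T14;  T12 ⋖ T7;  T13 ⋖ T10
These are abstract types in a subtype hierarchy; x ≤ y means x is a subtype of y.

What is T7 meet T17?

T12

Common lower bounds of {T7, T17}: T12, T3, T4.
The greatest among these is T12.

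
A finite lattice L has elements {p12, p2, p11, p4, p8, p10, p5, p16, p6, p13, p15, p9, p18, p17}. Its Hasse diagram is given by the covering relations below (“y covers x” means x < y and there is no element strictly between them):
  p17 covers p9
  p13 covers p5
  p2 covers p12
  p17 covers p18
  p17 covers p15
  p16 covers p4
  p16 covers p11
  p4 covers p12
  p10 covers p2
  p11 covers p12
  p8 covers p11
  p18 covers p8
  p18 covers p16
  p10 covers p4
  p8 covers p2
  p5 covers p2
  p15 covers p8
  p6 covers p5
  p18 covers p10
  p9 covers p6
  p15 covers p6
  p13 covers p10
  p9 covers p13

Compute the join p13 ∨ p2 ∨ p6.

p9

Common upper bounds of {p13, p2, p6}: p17, p9.
The least among these is p9.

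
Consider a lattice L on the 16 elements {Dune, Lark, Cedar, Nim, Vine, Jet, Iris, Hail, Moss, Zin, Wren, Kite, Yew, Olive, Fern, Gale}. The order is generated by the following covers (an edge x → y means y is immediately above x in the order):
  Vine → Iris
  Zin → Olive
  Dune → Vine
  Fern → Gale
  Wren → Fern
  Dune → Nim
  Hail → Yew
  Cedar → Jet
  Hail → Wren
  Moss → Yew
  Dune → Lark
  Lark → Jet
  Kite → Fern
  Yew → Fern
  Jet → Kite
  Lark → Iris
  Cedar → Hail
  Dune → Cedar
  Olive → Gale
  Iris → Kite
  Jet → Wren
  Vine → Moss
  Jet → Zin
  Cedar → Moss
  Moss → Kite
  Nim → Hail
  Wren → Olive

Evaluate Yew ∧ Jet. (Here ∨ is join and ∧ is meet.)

Yew ∧ Jet = Cedar

Cedar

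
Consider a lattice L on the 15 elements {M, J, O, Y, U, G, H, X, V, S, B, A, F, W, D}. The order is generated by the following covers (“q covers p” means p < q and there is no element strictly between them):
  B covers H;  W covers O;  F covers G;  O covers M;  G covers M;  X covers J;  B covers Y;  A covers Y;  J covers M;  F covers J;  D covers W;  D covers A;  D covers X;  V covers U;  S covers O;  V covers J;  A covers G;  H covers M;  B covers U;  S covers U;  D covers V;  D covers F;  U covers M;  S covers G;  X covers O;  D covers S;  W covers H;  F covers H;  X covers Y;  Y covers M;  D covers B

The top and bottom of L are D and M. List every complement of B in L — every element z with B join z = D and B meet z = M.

Need z with B ∨ z = D and B ∧ z = M.
Checking each element gives: G, J, O.

G, J, O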